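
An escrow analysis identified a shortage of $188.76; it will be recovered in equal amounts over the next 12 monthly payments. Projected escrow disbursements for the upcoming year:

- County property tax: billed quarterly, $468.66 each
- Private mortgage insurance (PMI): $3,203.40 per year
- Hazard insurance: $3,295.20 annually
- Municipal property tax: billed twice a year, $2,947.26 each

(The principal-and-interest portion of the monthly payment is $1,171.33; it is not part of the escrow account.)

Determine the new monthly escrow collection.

County property tax — $468.66 × 4 = $1,874.64/yr
Private mortgage insurance (PMI) — $3,203.40/yr
Hazard insurance — $3,295.20/yr
Municipal property tax — $2,947.26 × 2 = $5,894.52/yr
Total annual escrow = $1,874.64 + $3,203.40 + $3,295.20 + $5,894.52 = $14,267.76
Monthly = $14,267.76 ÷ 12 = $1,188.98
Monthly shortage recovery: $188.76 ÷ 12 = $15.73
New monthly escrow = $1,188.98 + $15.73 = $1,204.71

$1,204.71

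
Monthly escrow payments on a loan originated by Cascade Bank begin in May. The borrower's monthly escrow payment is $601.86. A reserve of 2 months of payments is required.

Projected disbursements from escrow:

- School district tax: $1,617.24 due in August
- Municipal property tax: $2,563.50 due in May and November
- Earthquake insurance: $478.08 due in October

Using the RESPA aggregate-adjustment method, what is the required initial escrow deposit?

Cushion = 2 × $601.86 = $1,203.72
Trial balance (start $0, +$601.86 each month, − disbursements):
  May: +$601.86 − $2,563.50 → -$1,961.64
  Jun: +$601.86 → -$1,359.78
  Jul: +$601.86 → -$757.92
  Aug: +$601.86 − $1,617.24 → -$1,773.30
  Sep: +$601.86 → -$1,171.44
  Oct: +$601.86 − $478.08 → -$1,047.66
  Nov: +$601.86 − $2,563.50 → -$3,009.30
  Dec: +$601.86 → -$2,407.44
  Jan: +$601.86 → -$1,805.58
  Feb: +$601.86 → -$1,203.72
  Mar: +$601.86 → -$601.86
  Apr: +$601.86 → $0.00
Lowest trial balance = -$3,009.30 (Nov)
Initial deposit = cushion − low point = $1,203.72 − (-$3,009.30) = $4,213.02

$4,213.02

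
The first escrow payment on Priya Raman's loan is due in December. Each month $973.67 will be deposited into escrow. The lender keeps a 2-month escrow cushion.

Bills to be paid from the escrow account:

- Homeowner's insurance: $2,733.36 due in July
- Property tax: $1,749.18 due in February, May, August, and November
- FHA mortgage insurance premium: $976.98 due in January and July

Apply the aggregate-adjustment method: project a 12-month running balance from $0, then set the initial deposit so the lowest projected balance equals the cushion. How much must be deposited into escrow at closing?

$3,119.17

Cushion = 2 × $973.67 = $1,947.34
Trial balance (start $0, +$973.67 each month, − disbursements):
  Dec: +$973.67 → $973.67
  Jan: +$973.67 − $976.98 → $970.36
  Feb: +$973.67 − $1,749.18 → $194.85
  Mar: +$973.67 → $1,168.52
  Apr: +$973.67 → $2,142.19
  May: +$973.67 − $1,749.18 → $1,366.68
  Jun: +$973.67 → $2,340.35
  Jul: +$973.67 − $3,710.34 → -$396.32
  Aug: +$973.67 − $1,749.18 → -$1,171.83
  Sep: +$973.67 → -$198.16
  Oct: +$973.67 → $775.51
  Nov: +$973.67 − $1,749.18 → $0.00
Lowest trial balance = -$1,171.83 (Aug)
Initial deposit = cushion − low point = $1,947.34 − (-$1,171.83) = $3,119.17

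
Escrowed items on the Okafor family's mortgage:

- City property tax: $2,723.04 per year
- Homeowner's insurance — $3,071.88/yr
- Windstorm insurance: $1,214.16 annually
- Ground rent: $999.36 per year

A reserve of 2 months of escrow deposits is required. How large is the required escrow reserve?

City property tax — $2,723.04 annually
Homeowner's insurance — $3,071.88 annually
Windstorm insurance — $1,214.16 annually
Ground rent — $999.36 annually
Yearly total = $8,008.44
Monthly escrow = $8,008.44 / 12 = $667.37
Reserve = 2 × $667.37 = $1,334.74

$1,334.74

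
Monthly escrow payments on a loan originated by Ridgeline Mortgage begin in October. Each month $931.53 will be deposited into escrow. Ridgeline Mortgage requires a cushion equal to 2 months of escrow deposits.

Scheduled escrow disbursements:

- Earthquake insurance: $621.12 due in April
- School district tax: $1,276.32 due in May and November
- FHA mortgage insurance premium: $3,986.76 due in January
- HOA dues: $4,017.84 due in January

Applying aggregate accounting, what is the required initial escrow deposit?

Cushion = 2 × $931.53 = $1,863.06
Trial balance (start $0, +$931.53 each month, − disbursements):
  Oct: +$931.53 → $931.53
  Nov: +$931.53 − $1,276.32 → $586.74
  Dec: +$931.53 → $1,518.27
  Jan: +$931.53 − $8,004.60 → -$5,554.80
  Feb: +$931.53 → -$4,623.27
  Mar: +$931.53 → -$3,691.74
  Apr: +$931.53 − $621.12 → -$3,381.33
  May: +$931.53 − $1,276.32 → -$3,726.12
  Jun: +$931.53 → -$2,794.59
  Jul: +$931.53 → -$1,863.06
  Aug: +$931.53 → -$931.53
  Sep: +$931.53 → $0.00
Lowest trial balance = -$5,554.80 (Jan)
Initial deposit = cushion − low point = $1,863.06 − (-$5,554.80) = $7,417.86

$7,417.86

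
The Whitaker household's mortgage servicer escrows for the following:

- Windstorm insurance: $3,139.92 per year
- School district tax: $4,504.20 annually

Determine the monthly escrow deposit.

$637.01

Windstorm insurance: $3,139.92/yr
School district tax: $4,504.20/yr
Total per year = $3,139.92 + $4,504.20 = $7,644.12
Base monthly escrow = $7,644.12 ÷ 12 = $637.01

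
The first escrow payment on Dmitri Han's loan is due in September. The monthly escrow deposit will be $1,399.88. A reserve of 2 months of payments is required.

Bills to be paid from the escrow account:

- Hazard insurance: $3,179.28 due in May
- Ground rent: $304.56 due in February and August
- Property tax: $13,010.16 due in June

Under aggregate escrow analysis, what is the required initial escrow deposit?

$5,294.96

Cushion = 2 × $1,399.88 = $2,799.76
Trial balance (start $0, +$1,399.88 each month, − disbursements):
  Sep: +$1,399.88 → $1,399.88
  Oct: +$1,399.88 → $2,799.76
  Nov: +$1,399.88 → $4,199.64
  Dec: +$1,399.88 → $5,599.52
  Jan: +$1,399.88 → $6,999.40
  Feb: +$1,399.88 − $304.56 → $8,094.72
  Mar: +$1,399.88 → $9,494.60
  Apr: +$1,399.88 → $10,894.48
  May: +$1,399.88 − $3,179.28 → $9,115.08
  Jun: +$1,399.88 − $13,010.16 → -$2,495.20
  Jul: +$1,399.88 → -$1,095.32
  Aug: +$1,399.88 − $304.56 → $0.00
Lowest trial balance = -$2,495.20 (Jun)
Initial deposit = cushion − low point = $2,799.76 − (-$2,495.20) = $5,294.96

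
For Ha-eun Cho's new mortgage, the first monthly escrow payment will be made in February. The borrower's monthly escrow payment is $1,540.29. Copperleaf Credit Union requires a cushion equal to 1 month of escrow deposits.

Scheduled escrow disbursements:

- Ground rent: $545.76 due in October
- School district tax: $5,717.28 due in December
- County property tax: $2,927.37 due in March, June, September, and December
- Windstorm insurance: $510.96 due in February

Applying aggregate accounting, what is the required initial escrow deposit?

$3,080.58

Cushion = 1 × $1,540.29 = $1,540.29
Trial balance (start $0, +$1,540.29 each month, − disbursements):
  Feb: +$1,540.29 − $510.96 → $1,029.33
  Mar: +$1,540.29 − $2,927.37 → -$357.75
  Apr: +$1,540.29 → $1,182.54
  May: +$1,540.29 → $2,722.83
  Jun: +$1,540.29 − $2,927.37 → $1,335.75
  Jul: +$1,540.29 → $2,876.04
  Aug: +$1,540.29 → $4,416.33
  Sep: +$1,540.29 − $2,927.37 → $3,029.25
  Oct: +$1,540.29 − $545.76 → $4,023.78
  Nov: +$1,540.29 → $5,564.07
  Dec: +$1,540.29 − $8,644.65 → -$1,540.29
  Jan: +$1,540.29 → $0.00
Lowest trial balance = -$1,540.29 (Dec)
Initial deposit = cushion − low point = $1,540.29 − (-$1,540.29) = $3,080.58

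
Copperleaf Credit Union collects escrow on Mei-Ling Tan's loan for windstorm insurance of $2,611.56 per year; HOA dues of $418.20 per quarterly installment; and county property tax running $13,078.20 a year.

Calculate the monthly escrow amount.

Windstorm insurance: $2,611.56
HOA dues: $418.20 × 4 = $1,672.80
County property tax: $13,078.20
Annual escrow total = $2,611.56 + $1,672.80 + $13,078.20 = $17,362.56
Monthly = $17,362.56 ÷ 12 = $1,446.88

$1,446.88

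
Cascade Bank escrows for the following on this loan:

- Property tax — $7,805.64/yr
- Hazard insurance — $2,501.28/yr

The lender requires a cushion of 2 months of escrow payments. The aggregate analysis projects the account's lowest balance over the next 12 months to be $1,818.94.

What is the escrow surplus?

$101.12

Property tax — $7,805.64 annually
Hazard insurance — $2,501.28 annually
Combined annual = $7,805.64 + $2,501.28 = $10,306.92
Base monthly escrow = $10,306.92 / 12 = $858.91
Cushion = 2 × $858.91 = $1,717.82
Excess over cushion: $1,818.94 − $1,717.82 = $101.12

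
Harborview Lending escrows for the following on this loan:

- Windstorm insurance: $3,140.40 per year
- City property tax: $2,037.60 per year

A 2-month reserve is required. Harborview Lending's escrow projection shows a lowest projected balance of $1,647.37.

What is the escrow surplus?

Windstorm insurance: $3,140.40
City property tax: $2,037.60
Total annual escrow = $3,140.40 + $2,037.60 = $5,178.00
Monthly escrow = $5,178.00 ÷ 12 = $431.50
Cushion = 2 × $431.50 = $863.00
Surplus = $1,647.37 − $863.00 = $784.37

$784.37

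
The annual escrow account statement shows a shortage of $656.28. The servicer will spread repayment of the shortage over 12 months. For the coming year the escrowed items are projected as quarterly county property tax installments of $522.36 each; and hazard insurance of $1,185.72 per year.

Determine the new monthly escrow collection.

$327.62

County property tax: $522.36 × 4 = $2,089.44/yr
Hazard insurance: $1,185.72/yr
Yearly total = $2,089.44 + $1,185.72 = $3,275.16
Monthly escrow = $3,275.16 ÷ 12 = $272.93
Shortage spread = $656.28 / 12 = $54.69/mo
New monthly escrow = $272.93 + $54.69 = $327.62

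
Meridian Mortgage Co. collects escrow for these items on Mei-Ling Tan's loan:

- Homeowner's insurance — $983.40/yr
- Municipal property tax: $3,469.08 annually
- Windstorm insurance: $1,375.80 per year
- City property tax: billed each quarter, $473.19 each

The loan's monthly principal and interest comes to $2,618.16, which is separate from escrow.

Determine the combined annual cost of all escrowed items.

$7,721.04

Homeowner's insurance = $983.40/yr
Municipal property tax = $3,469.08/yr
Windstorm insurance = $1,375.80/yr
City property tax = $473.19 × 4 = $1,892.76/yr
Total per year = $983.40 + $3,469.08 + $1,375.80 + $1,892.76 = $7,721.04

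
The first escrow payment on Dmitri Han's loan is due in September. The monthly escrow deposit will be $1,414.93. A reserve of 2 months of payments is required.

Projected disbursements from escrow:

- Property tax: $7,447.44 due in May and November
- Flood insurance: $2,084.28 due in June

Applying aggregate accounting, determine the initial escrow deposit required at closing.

Cushion = 2 × $1,414.93 = $2,829.86
Trial balance (start $0, +$1,414.93 each month, − disbursements):
  Sep: +$1,414.93 → $1,414.93
  Oct: +$1,414.93 → $2,829.86
  Nov: +$1,414.93 − $7,447.44 → -$3,202.65
  Dec: +$1,414.93 → -$1,787.72
  Jan: +$1,414.93 → -$372.79
  Feb: +$1,414.93 → $1,042.14
  Mar: +$1,414.93 → $2,457.07
  Apr: +$1,414.93 → $3,872.00
  May: +$1,414.93 − $7,447.44 → -$2,160.51
  Jun: +$1,414.93 − $2,084.28 → -$2,829.86
  Jul: +$1,414.93 → -$1,414.93
  Aug: +$1,414.93 → $0.00
Lowest trial balance = -$3,202.65 (Nov)
Initial deposit = cushion − low point = $2,829.86 − (-$3,202.65) = $6,032.51

$6,032.51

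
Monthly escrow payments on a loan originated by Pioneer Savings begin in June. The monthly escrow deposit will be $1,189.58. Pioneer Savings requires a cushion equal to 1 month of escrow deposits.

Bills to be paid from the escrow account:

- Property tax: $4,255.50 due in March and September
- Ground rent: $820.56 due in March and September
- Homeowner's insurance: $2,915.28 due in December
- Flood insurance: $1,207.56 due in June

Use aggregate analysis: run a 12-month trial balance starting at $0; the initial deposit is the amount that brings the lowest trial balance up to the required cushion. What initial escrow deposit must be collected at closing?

Cushion = 1 × $1,189.58 = $1,189.58
Trial balance (start $0, +$1,189.58 each month, − disbursements):
  Jun: +$1,189.58 − $1,207.56 → -$17.98
  Jul: +$1,189.58 → $1,171.60
  Aug: +$1,189.58 → $2,361.18
  Sep: +$1,189.58 − $5,076.06 → -$1,525.30
  Oct: +$1,189.58 → -$335.72
  Nov: +$1,189.58 → $853.86
  Dec: +$1,189.58 − $2,915.28 → -$871.84
  Jan: +$1,189.58 → $317.74
  Feb: +$1,189.58 → $1,507.32
  Mar: +$1,189.58 − $5,076.06 → -$2,379.16
  Apr: +$1,189.58 → -$1,189.58
  May: +$1,189.58 → $0.00
Lowest trial balance = -$2,379.16 (Mar)
Initial deposit = cushion − low point = $1,189.58 − (-$2,379.16) = $3,568.74

$3,568.74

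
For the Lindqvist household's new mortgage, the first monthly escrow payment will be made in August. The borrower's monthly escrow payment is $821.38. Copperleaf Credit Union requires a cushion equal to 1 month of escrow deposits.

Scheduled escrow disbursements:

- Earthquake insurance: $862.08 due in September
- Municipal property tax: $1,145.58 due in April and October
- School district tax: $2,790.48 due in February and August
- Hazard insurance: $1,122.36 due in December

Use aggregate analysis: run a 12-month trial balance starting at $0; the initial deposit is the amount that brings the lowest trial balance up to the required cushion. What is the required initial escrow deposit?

Cushion = 1 × $821.38 = $821.38
Trial balance (start $0, +$821.38 each month, − disbursements):
  Aug: +$821.38 − $2,790.48 → -$1,969.10
  Sep: +$821.38 − $862.08 → -$2,009.80
  Oct: +$821.38 − $1,145.58 → -$2,334.00
  Nov: +$821.38 → -$1,512.62
  Dec: +$821.38 − $1,122.36 → -$1,813.60
  Jan: +$821.38 → -$992.22
  Feb: +$821.38 − $2,790.48 → -$2,961.32
  Mar: +$821.38 → -$2,139.94
  Apr: +$821.38 − $1,145.58 → -$2,464.14
  May: +$821.38 → -$1,642.76
  Jun: +$821.38 → -$821.38
  Jul: +$821.38 → $0.00
Lowest trial balance = -$2,961.32 (Feb)
Initial deposit = cushion − low point = $821.38 − (-$2,961.32) = $3,782.70

$3,782.70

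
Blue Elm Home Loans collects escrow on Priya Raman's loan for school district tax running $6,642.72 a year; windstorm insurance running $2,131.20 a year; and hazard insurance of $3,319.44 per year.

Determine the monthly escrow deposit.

$1,007.78

School district tax: $6,642.72 annually
Windstorm insurance: $2,131.20 annually
Hazard insurance: $3,319.44 annually
Annual escrow total = $12,093.36
Per month = $12,093.36 ÷ 12 = $1,007.78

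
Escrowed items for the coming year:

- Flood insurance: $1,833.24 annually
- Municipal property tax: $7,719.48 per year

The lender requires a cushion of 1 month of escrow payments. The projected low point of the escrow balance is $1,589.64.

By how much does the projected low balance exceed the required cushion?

Flood insurance = $1,833.24 per year
Municipal property tax = $7,719.48 per year
Total annual escrow = $1,833.24 + $7,719.48 = $9,552.72
Per month = $9,552.72 ÷ 12 = $796.06
Cushion = 1 × $796.06 = $796.06
Excess over cushion: $1,589.64 − $796.06 = $793.58

$793.58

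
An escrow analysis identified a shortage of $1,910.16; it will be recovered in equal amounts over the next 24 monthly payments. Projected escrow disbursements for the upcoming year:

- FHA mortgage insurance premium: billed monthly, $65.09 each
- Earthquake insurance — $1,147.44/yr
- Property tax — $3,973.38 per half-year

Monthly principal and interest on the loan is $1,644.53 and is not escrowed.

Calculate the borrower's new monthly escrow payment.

$902.53

FHA mortgage insurance premium = $65.09 × 12 = $781.08/yr
Earthquake insurance = $1,147.44/yr
Property tax = $3,973.38 × 2 = $7,946.76/yr
Yearly total = $781.08 + $1,147.44 + $7,946.76 = $9,875.28
Monthly = $9,875.28 ÷ 12 = $822.94
Shortage spread = $1,910.16 ÷ 24 = $79.59/mo
Adjusted monthly = $822.94 + $79.59 = $902.53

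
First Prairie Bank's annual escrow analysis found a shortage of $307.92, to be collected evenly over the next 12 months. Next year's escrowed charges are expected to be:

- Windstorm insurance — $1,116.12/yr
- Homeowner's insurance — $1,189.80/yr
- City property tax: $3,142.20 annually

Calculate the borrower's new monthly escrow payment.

Windstorm insurance: $1,116.12
Homeowner's insurance: $1,189.80
City property tax: $3,142.20
Annual escrow total = $5,448.12
Monthly escrow = $5,448.12 ÷ 12 = $454.01
Monthly shortage recovery: $307.92 ÷ 12 = $25.66
New monthly escrow = $454.01 + $25.66 = $479.67

$479.67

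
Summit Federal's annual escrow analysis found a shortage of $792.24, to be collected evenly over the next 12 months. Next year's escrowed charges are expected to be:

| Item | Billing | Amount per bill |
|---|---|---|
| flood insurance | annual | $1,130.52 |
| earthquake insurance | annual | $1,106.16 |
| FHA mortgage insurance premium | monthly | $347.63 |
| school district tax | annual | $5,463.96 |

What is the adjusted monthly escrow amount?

Flood insurance = $1,130.52
Earthquake insurance = $1,106.16
FHA mortgage insurance premium = $347.63 × 12 = $4,171.56
School district tax = $5,463.96
Combined annual = $1,130.52 + $1,106.16 + $4,171.56 + $5,463.96 = $11,872.20
Per month = $11,872.20 / 12 = $989.35
Monthly shortage recovery: $792.24 / 12 = $66.02
Adjusted monthly = $989.35 + $66.02 = $1,055.37

$1,055.37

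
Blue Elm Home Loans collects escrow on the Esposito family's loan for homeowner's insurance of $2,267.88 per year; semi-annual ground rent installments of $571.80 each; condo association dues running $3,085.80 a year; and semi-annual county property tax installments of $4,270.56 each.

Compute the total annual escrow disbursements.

Homeowner's insurance = $2,267.88
Ground rent = $571.80 × 2 = $1,143.60
Condo association dues = $3,085.80
County property tax = $4,270.56 × 2 = $8,541.12
Total annual escrow = $2,267.88 + $1,143.60 + $3,085.80 + $8,541.12 = $15,038.40

$15,038.40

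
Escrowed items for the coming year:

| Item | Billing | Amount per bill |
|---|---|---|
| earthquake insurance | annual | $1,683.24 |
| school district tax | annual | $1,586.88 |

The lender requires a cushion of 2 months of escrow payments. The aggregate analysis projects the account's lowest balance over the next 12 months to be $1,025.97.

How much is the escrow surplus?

Earthquake insurance = $1,683.24 annually
School district tax = $1,586.88 annually
Combined annual = $1,683.24 + $1,586.88 = $3,270.12
Base monthly escrow = $3,270.12 / 12 = $272.51
Required reserve = 2 × $272.51 = $545.02
Surplus = $1,025.97 − $545.02 = $480.95

$480.95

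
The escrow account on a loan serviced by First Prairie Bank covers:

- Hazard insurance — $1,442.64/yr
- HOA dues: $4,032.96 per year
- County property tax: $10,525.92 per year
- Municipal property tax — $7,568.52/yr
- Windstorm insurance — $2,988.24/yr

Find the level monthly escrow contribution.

Hazard insurance: $1,442.64/yr
HOA dues: $4,032.96/yr
County property tax: $10,525.92/yr
Municipal property tax: $7,568.52/yr
Windstorm insurance: $2,988.24/yr
Total per year = $26,558.28
Per month = $26,558.28 / 12 = $2,213.19

$2,213.19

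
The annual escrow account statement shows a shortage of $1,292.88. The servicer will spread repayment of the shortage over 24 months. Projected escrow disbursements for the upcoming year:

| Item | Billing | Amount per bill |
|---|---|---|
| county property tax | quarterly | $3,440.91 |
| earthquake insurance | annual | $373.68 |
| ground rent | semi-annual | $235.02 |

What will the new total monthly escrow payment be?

County property tax: $3,440.91 × 4 = $13,763.64 annually
Earthquake insurance: $373.68 annually
Ground rent: $235.02 × 2 = $470.04 annually
Combined annual = $13,763.64 + $373.68 + $470.04 = $14,607.36
Monthly = $14,607.36 ÷ 12 = $1,217.28
Shortage per month = $1,292.88 / 24 = $53.87
New monthly escrow = $1,217.28 + $53.87 = $1,271.15

$1,271.15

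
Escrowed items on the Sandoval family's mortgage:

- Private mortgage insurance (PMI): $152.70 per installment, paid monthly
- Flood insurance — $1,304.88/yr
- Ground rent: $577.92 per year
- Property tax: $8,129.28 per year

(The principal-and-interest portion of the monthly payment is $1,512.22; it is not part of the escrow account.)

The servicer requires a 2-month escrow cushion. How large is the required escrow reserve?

Private mortgage insurance (PMI) = $152.70 × 12 = $1,832.40 per year
Flood insurance = $1,304.88 per year
Ground rent = $577.92 per year
Property tax = $8,129.28 per year
Total annual escrow = $11,844.48
Base monthly escrow = $11,844.48 ÷ 12 = $987.04
Required cushion = 2 × $987.04 = $1,974.08

$1,974.08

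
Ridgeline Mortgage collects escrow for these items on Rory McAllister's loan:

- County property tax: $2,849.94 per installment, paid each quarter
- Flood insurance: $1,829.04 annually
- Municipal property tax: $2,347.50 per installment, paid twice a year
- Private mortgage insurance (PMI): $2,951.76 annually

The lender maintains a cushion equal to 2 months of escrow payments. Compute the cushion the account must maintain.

$3,479.26

County property tax: $2,849.94 × 4 = $11,399.76/yr
Flood insurance: $1,829.04/yr
Municipal property tax: $2,347.50 × 2 = $4,695.00/yr
Private mortgage insurance (PMI): $2,951.76/yr
Combined annual = $20,875.56
Monthly escrow = $20,875.56 ÷ 12 = $1,739.63
Reserve = 2 × $1,739.63 = $3,479.26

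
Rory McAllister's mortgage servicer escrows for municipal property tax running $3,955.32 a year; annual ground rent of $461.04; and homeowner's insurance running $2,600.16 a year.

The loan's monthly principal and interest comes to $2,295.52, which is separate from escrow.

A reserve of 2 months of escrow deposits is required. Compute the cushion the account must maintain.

Municipal property tax: $3,955.32
Ground rent: $461.04
Homeowner's insurance: $2,600.16
Combined annual = $3,955.32 + $461.04 + $2,600.16 = $7,016.52
Per month = $7,016.52 ÷ 12 = $584.71
Required cushion = 2 × $584.71 = $1,169.42

$1,169.42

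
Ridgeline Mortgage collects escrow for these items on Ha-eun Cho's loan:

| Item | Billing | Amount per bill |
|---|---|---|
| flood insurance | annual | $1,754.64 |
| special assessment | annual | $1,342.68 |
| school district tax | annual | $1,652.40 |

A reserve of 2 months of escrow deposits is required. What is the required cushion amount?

Flood insurance = $1,754.64/yr
Special assessment = $1,342.68/yr
School district tax = $1,652.40/yr
Total per year = $4,749.72
Monthly = $4,749.72 / 12 = $395.81
Cushion = 2 × $395.81 = $791.62

$791.62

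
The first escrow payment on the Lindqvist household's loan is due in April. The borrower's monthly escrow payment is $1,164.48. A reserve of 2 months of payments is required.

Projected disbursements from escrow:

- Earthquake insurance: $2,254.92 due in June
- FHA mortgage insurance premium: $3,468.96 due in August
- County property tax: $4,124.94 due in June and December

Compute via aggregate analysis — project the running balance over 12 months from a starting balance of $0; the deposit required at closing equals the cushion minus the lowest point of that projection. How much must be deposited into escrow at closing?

Cushion = 2 × $1,164.48 = $2,328.96
Trial balance (start $0, +$1,164.48 each month, − disbursements):
  Apr: +$1,164.48 → $1,164.48
  May: +$1,164.48 → $2,328.96
  Jun: +$1,164.48 − $6,379.86 → -$2,886.42
  Jul: +$1,164.48 → -$1,721.94
  Aug: +$1,164.48 − $3,468.96 → -$4,026.42
  Sep: +$1,164.48 → -$2,861.94
  Oct: +$1,164.48 → -$1,697.46
  Nov: +$1,164.48 → -$532.98
  Dec: +$1,164.48 − $4,124.94 → -$3,493.44
  Jan: +$1,164.48 → -$2,328.96
  Feb: +$1,164.48 → -$1,164.48
  Mar: +$1,164.48 → $0.00
Lowest trial balance = -$4,026.42 (Aug)
Initial deposit = cushion − low point = $2,328.96 − (-$4,026.42) = $6,355.38

$6,355.38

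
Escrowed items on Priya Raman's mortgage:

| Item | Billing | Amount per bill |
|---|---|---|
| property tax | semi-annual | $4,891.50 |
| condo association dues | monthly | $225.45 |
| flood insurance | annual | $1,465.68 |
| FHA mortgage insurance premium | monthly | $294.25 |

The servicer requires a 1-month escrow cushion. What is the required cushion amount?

Property tax = $4,891.50 × 2 = $9,783.00/yr
Condo association dues = $225.45 × 12 = $2,705.40/yr
Flood insurance = $1,465.68/yr
FHA mortgage insurance premium = $294.25 × 12 = $3,531.00/yr
Total annual escrow = $9,783.00 + $2,705.40 + $1,465.68 + $3,531.00 = $17,485.08
Monthly = $17,485.08 / 12 = $1,457.09
Cushion = 1 × $1,457.09 = $1,457.09

$1,457.09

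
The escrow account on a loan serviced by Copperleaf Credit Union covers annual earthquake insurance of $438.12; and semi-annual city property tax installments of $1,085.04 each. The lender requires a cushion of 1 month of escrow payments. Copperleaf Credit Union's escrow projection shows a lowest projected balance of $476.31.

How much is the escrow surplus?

Earthquake insurance — $438.12 annually
City property tax — $1,085.04 × 2 = $2,170.08 annually
Total annual escrow = $2,608.20
Base monthly escrow = $2,608.20 ÷ 12 = $217.35
Required cushion = 1 × $217.35 = $217.35
Surplus = $476.31 − $217.35 = $258.96

$258.96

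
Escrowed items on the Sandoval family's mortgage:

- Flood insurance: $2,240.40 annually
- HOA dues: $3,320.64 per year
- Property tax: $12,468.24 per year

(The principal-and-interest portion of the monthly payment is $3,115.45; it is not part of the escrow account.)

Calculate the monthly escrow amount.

$1,502.44

Flood insurance: $2,240.40 annually
HOA dues: $3,320.64 annually
Property tax: $12,468.24 annually
Total per year = $2,240.40 + $3,320.64 + $12,468.24 = $18,029.28
Base monthly escrow = $18,029.28 ÷ 12 = $1,502.44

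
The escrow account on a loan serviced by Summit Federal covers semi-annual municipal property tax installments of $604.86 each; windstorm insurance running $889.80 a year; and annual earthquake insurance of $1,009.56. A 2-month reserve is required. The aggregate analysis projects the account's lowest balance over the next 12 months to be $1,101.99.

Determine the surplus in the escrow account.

Municipal property tax = $604.86 × 2 = $1,209.72 per year
Windstorm insurance = $889.80 per year
Earthquake insurance = $1,009.56 per year
Annual escrow total = $3,109.08
Monthly escrow = $3,109.08 ÷ 12 = $259.09
Cushion = 2 × $259.09 = $518.18
Excess over cushion: $1,101.99 − $518.18 = $583.81

$583.81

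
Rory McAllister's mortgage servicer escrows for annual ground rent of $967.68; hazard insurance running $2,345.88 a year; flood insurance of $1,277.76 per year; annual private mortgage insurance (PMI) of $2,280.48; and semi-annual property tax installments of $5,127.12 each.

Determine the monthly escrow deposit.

$1,427.17

Ground rent: $967.68 per year
Hazard insurance: $2,345.88 per year
Flood insurance: $1,277.76 per year
Private mortgage insurance (PMI): $2,280.48 per year
Property tax: $5,127.12 × 2 = $10,254.24 per year
Combined annual = $967.68 + $2,345.88 + $1,277.76 + $2,280.48 + $10,254.24 = $17,126.04
Per month = $17,126.04 / 12 = $1,427.17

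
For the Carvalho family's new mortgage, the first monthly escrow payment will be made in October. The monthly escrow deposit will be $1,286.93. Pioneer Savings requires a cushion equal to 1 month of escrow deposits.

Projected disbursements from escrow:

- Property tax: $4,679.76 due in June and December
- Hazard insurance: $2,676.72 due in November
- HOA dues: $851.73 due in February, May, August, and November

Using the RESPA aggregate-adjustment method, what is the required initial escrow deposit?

Cushion = 1 × $1,286.93 = $1,286.93
Trial balance (start $0, +$1,286.93 each month, − disbursements):
  Oct: +$1,286.93 → $1,286.93
  Nov: +$1,286.93 − $3,528.45 → -$954.59
  Dec: +$1,286.93 − $4,679.76 → -$4,347.42
  Jan: +$1,286.93 → -$3,060.49
  Feb: +$1,286.93 − $851.73 → -$2,625.29
  Mar: +$1,286.93 → -$1,338.36
  Apr: +$1,286.93 → -$51.43
  May: +$1,286.93 − $851.73 → $383.77
  Jun: +$1,286.93 − $4,679.76 → -$3,009.06
  Jul: +$1,286.93 → -$1,722.13
  Aug: +$1,286.93 − $851.73 → -$1,286.93
  Sep: +$1,286.93 → $0.00
Lowest trial balance = -$4,347.42 (Dec)
Initial deposit = cushion − low point = $1,286.93 − (-$4,347.42) = $5,634.35

$5,634.35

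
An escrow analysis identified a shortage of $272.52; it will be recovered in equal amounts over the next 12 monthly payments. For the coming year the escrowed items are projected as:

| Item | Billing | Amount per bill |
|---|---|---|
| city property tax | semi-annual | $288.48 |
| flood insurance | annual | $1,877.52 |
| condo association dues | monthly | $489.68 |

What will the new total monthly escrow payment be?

$716.93

City property tax = $288.48 × 2 = $576.96 per year
Flood insurance = $1,877.52 per year
Condo association dues = $489.68 × 12 = $5,876.16 per year
Annual escrow total = $576.96 + $1,877.52 + $5,876.16 = $8,330.64
Monthly = $8,330.64 ÷ 12 = $694.22
Monthly shortage recovery: $272.52 ÷ 12 = $22.71
Adjusted monthly = $694.22 + $22.71 = $716.93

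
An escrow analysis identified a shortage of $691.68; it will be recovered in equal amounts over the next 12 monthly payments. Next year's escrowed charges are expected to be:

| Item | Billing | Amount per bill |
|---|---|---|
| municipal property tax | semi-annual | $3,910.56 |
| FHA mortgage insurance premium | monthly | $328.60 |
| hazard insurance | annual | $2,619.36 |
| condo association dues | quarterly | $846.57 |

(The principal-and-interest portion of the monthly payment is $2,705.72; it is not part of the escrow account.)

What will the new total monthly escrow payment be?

$1,538.47

Municipal property tax: $3,910.56 × 2 = $7,821.12 annually
FHA mortgage insurance premium: $328.60 × 12 = $3,943.20 annually
Hazard insurance: $2,619.36 annually
Condo association dues: $846.57 × 4 = $3,386.28 annually
Total per year = $17,769.96
Monthly escrow = $17,769.96 / 12 = $1,480.83
Shortage spread = $691.68 ÷ 12 = $57.64/mo
Adjusted monthly = $1,480.83 + $57.64 = $1,538.47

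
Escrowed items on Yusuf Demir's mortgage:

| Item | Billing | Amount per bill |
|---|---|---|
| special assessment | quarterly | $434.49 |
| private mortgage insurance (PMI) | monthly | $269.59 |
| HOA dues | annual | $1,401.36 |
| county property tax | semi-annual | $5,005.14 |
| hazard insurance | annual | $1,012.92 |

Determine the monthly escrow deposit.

Special assessment — $434.49 × 4 = $1,737.96
Private mortgage insurance (PMI) — $269.59 × 12 = $3,235.08
HOA dues — $1,401.36
County property tax — $5,005.14 × 2 = $10,010.28
Hazard insurance — $1,012.92
Annual escrow total = $17,397.60
Per month = $17,397.60 ÷ 12 = $1,449.80

$1,449.80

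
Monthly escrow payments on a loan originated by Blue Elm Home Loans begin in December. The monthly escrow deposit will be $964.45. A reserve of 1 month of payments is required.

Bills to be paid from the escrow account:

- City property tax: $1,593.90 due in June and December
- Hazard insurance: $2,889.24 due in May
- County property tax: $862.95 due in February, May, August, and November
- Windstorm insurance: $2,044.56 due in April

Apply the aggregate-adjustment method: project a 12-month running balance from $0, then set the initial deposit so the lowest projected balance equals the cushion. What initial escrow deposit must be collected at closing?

$4,060.80

Cushion = 1 × $964.45 = $964.45
Trial balance (start $0, +$964.45 each month, − disbursements):
  Dec: +$964.45 − $1,593.90 → -$629.45
  Jan: +$964.45 → $335.00
  Feb: +$964.45 − $862.95 → $436.50
  Mar: +$964.45 → $1,400.95
  Apr: +$964.45 − $2,044.56 → $320.84
  May: +$964.45 − $3,752.19 → -$2,466.90
  Jun: +$964.45 − $1,593.90 → -$3,096.35
  Jul: +$964.45 → -$2,131.90
  Aug: +$964.45 − $862.95 → -$2,030.40
  Sep: +$964.45 → -$1,065.95
  Oct: +$964.45 → -$101.50
  Nov: +$964.45 − $862.95 → $0.00
Lowest trial balance = -$3,096.35 (Jun)
Initial deposit = cushion − low point = $964.45 − (-$3,096.35) = $4,060.80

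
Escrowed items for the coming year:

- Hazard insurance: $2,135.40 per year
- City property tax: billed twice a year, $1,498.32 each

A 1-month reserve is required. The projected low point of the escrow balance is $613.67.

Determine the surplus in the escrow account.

Hazard insurance: $2,135.40/yr
City property tax: $1,498.32 × 2 = $2,996.64/yr
Yearly total = $5,132.04
Monthly escrow = $5,132.04 ÷ 12 = $427.67
Required reserve = 1 × $427.67 = $427.67
Surplus = $613.67 − $427.67 = $186.00

$186.00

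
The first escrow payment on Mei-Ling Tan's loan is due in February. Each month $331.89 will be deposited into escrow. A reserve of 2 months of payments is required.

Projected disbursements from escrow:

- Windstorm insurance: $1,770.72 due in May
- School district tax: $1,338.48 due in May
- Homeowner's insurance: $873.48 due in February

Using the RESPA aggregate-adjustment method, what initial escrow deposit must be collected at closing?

Cushion = 2 × $331.89 = $663.78
Trial balance (start $0, +$331.89 each month, − disbursements):
  Feb: +$331.89 − $873.48 → -$541.59
  Mar: +$331.89 → -$209.70
  Apr: +$331.89 → $122.19
  May: +$331.89 − $3,109.20 → -$2,655.12
  Jun: +$331.89 → -$2,323.23
  Jul: +$331.89 → -$1,991.34
  Aug: +$331.89 → -$1,659.45
  Sep: +$331.89 → -$1,327.56
  Oct: +$331.89 → -$995.67
  Nov: +$331.89 → -$663.78
  Dec: +$331.89 → -$331.89
  Jan: +$331.89 → $0.00
Lowest trial balance = -$2,655.12 (May)
Initial deposit = cushion − low point = $663.78 − (-$2,655.12) = $3,318.90

$3,318.90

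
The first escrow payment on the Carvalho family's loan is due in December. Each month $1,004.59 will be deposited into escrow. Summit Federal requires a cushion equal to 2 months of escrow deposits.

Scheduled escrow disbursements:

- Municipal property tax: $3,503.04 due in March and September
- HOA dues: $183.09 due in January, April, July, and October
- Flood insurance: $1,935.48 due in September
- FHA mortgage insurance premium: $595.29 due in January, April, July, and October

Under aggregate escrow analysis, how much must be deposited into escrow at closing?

$3,239.98

Cushion = 2 × $1,004.59 = $2,009.18
Trial balance (start $0, +$1,004.59 each month, − disbursements):
  Dec: +$1,004.59 → $1,004.59
  Jan: +$1,004.59 − $778.38 → $1,230.80
  Feb: +$1,004.59 → $2,235.39
  Mar: +$1,004.59 − $3,503.04 → -$263.06
  Apr: +$1,004.59 − $778.38 → -$36.85
  May: +$1,004.59 → $967.74
  Jun: +$1,004.59 → $1,972.33
  Jul: +$1,004.59 − $778.38 → $2,198.54
  Aug: +$1,004.59 → $3,203.13
  Sep: +$1,004.59 − $5,438.52 → -$1,230.80
  Oct: +$1,004.59 − $778.38 → -$1,004.59
  Nov: +$1,004.59 → $0.00
Lowest trial balance = -$1,230.80 (Sep)
Initial deposit = cushion − low point = $2,009.18 − (-$1,230.80) = $3,239.98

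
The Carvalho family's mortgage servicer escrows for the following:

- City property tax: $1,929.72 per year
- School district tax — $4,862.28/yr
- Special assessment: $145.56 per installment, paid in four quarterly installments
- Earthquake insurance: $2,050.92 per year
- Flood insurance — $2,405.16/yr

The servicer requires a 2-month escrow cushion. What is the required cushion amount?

$1,971.72

City property tax: $1,929.72
School district tax: $4,862.28
Special assessment: $145.56 × 4 = $582.24
Earthquake insurance: $2,050.92
Flood insurance: $2,405.16
Annual escrow total = $11,830.32
Monthly escrow = $11,830.32 ÷ 12 = $985.86
Cushion = 2 × $985.86 = $1,971.72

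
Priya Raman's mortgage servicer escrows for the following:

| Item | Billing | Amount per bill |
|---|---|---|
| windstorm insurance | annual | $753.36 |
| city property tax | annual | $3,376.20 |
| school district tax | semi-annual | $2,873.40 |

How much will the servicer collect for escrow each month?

Windstorm insurance — $753.36 per year
City property tax — $3,376.20 per year
School district tax — $2,873.40 × 2 = $5,746.80 per year
Annual escrow total = $753.36 + $3,376.20 + $5,746.80 = $9,876.36
Monthly escrow = $9,876.36 / 12 = $823.03

$823.03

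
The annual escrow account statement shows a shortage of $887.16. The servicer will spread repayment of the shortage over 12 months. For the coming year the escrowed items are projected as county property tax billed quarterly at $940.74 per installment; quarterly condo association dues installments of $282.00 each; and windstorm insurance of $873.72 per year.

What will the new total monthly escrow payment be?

$554.32

County property tax — $940.74 × 4 = $3,762.96
Condo association dues — $282.00 × 4 = $1,128.00
Windstorm insurance — $873.72
Total annual escrow = $5,764.68
Per month = $5,764.68 ÷ 12 = $480.39
Monthly shortage recovery: $887.16 ÷ 12 = $73.93
New monthly escrow = $480.39 + $73.93 = $554.32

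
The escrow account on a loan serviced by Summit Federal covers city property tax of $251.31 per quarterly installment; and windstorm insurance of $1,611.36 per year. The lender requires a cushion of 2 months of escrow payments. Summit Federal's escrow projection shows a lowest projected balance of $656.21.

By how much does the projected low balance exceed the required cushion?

City property tax = $251.31 × 4 = $1,005.24 per year
Windstorm insurance = $1,611.36 per year
Total annual escrow = $1,005.24 + $1,611.36 = $2,616.60
Monthly escrow = $2,616.60 / 12 = $218.05
Required reserve = 2 × $218.05 = $436.10
Excess over cushion: $656.21 − $436.10 = $220.11

$220.11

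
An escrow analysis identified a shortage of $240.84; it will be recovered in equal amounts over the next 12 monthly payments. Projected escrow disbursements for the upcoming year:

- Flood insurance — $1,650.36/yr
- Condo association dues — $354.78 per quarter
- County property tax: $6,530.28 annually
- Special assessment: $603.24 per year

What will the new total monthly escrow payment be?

Flood insurance: $1,650.36
Condo association dues: $354.78 × 4 = $1,419.12
County property tax: $6,530.28
Special assessment: $603.24
Combined annual = $1,650.36 + $1,419.12 + $6,530.28 + $603.24 = $10,203.00
Per month = $10,203.00 ÷ 12 = $850.25
Shortage spread = $240.84 / 12 = $20.07/mo
New monthly escrow = $850.25 + $20.07 = $870.32

$870.32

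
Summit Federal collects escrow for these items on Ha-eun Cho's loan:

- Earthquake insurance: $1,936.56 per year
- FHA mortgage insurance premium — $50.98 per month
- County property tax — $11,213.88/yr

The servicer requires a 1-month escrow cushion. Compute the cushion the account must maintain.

Earthquake insurance — $1,936.56
FHA mortgage insurance premium — $50.98 × 12 = $611.76
County property tax — $11,213.88
Yearly total = $13,762.20
Monthly escrow = $13,762.20 / 12 = $1,146.85
Cushion = 1 × $1,146.85 = $1,146.85

$1,146.85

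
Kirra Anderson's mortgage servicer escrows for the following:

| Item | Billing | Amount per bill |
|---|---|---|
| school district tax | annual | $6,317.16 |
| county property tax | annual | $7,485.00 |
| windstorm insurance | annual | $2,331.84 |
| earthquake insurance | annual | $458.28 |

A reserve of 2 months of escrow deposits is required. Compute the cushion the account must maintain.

$2,765.38

School district tax: $6,317.16 per year
County property tax: $7,485.00 per year
Windstorm insurance: $2,331.84 per year
Earthquake insurance: $458.28 per year
Annual escrow total = $16,592.28
Monthly = $16,592.28 ÷ 12 = $1,382.69
Reserve = 2 × $1,382.69 = $2,765.38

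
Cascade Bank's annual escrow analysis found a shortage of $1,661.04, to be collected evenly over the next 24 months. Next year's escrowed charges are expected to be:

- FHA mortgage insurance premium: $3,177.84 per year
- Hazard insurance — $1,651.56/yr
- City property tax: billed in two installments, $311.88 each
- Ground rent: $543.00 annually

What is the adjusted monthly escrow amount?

$568.89

FHA mortgage insurance premium: $3,177.84 annually
Hazard insurance: $1,651.56 annually
City property tax: $311.88 × 2 = $623.76 annually
Ground rent: $543.00 annually
Total annual escrow = $5,996.16
Base monthly escrow = $5,996.16 / 12 = $499.68
Monthly shortage recovery: $1,661.04 ÷ 24 = $69.21
New monthly escrow = $499.68 + $69.21 = $568.89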